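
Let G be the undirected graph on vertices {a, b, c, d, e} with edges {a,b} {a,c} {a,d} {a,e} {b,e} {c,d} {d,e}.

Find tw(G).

A width-2 tree decomposition is:
Bags: B1 = {a, c, d}  B2 = {a, d, e}  B3 = {a, b, e}
Tree: B1–B2, B2–B3
The largest bag has 3 vertices, giving width 2; this decomposition certifies tw(G) ≤ 2. Conversely, {a, d, e} is a clique of size 3, and the vertices of any clique must share a bag in every tree decomposition; so some bag has ≥ 3 vertices and tw(G) ≥ 2. Therefore the treewidth is 2.

2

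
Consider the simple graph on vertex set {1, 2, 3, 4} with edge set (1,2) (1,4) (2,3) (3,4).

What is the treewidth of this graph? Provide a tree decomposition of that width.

Treewidth 2.
One optimal decomposition is:
Bags: B1 = {1, 3, 4}  B2 = {1, 2, 3}
Tree: B1–B2

Every bag has size at most 3, so the width is 3 − 1 = 2 and tw(G) ≤ 2. For the lower bound, G contains the cycle 1–4–3–2–1, so G is not a forest; only forests have treewidth ≤ 1, hence tw(G) ≥ 2. Therefore the treewidth is 2.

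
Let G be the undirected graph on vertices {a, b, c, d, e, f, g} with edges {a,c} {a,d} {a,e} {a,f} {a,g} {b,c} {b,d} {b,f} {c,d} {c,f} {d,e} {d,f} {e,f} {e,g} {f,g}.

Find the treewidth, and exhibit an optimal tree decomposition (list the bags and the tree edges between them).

Treewidth 3.
Bags: B1 = {a, c, d, f}  B2 = {a, d, e, f}  B3 = {b, c, d, f}  B4 = {a, e, f, g}
Tree: B1–B2, B1–B3, B2–B4

The largest bag has 4 vertices, giving width 3; this decomposition certifies tw(G) ≤ 3. Conversely, {a, d, e, f} is a clique of size 4, and the vertices of any clique must share a bag in every tree decomposition; so some bag has ≥ 4 vertices and tw(G) ≥ 3. Therefore the treewidth is 3.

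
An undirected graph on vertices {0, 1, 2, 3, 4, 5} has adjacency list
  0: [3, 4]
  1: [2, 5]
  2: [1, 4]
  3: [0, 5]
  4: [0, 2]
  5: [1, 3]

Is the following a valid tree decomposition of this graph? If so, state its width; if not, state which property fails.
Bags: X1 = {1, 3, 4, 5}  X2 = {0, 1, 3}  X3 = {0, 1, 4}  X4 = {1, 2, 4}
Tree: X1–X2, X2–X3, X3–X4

A tree decomposition must satisfy three properties: every vertex lies in some bag; for every edge, both endpoints lie together in some bag; and for every vertex, the bags containing it form a connected subtree. Here bags containing vertex 4 are not connected in the tree, so the decomposition is invalid.

No — bags containing vertex 4 are not connected in the tree.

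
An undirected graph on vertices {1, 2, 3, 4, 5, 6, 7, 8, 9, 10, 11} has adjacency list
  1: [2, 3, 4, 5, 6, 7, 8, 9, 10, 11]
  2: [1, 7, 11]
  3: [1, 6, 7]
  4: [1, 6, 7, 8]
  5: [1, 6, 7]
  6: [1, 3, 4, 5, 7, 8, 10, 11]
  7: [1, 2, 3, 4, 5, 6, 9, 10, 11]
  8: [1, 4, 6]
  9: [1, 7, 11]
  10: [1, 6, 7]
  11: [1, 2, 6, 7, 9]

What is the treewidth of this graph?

3

A width-3 tree decomposition is:
Bags: B1 = {1, 3, 6, 7}  B2 = {1, 4, 6, 7}  B3 = {1, 4, 6, 8}  B4 = {1, 6, 7, 11}  B5 = {1, 7, 9, 11}  B6 = {1, 5, 6, 7}  B7 = {1, 2, 7, 11}  B8 = {1, 6, 7, 10}
Tree: B1–B2, B2–B3, B1–B4, B4–B5, B2–B6, B5–B7, B6–B8
Each bag holds 4 vertices, so the decomposition has width 3, which upper-bounds the treewidth. On the other hand G contains the 4-clique {1, 4, 6, 8}. A clique must lie in a single bag of any decomposition, so no decomposition can have width below 3. Hence tw(G) = 3 exactly.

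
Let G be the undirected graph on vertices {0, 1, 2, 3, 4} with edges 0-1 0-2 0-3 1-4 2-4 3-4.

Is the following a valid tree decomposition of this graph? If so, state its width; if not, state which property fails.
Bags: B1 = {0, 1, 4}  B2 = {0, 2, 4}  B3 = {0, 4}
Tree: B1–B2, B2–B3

A tree decomposition must satisfy three properties: every vertex lies in some bag; for every edge, both endpoints lie together in some bag; and for every vertex, the bags containing it form a connected subtree. Here vertex 3 appears in no bag, so the decomposition is invalid.

No — vertex 3 appears in no bag.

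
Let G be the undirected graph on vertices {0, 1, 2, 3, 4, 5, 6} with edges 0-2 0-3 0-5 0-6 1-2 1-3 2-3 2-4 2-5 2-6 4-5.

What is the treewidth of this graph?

2

A width-2 tree decomposition is:
Bags: B1 = {0, 2, 3}  B2 = {0, 2, 5}  B3 = {2, 4, 5}  B4 = {0, 2, 6}  B5 = {1, 2, 3}
Tree: B1–B2, B2–B3, B1–B4, B1–B5
Each bag holds 3 vertices, so the decomposition has width 2, which upper-bounds the treewidth. On the other hand G contains the 3-clique {0, 2, 3}. A clique must lie in a single bag of any decomposition, so no decomposition can have width below 2. Therefore the treewidth is 2.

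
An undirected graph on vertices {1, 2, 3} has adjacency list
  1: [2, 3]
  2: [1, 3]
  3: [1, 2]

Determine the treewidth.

2

A width-2 tree decomposition is:
Bags: B1 = {1, 2, 3}
Tree: (single bag)
A single bag containing all 3 vertices is trivially a valid decomposition of width 2. Conversely, {1, 2, 3} is a clique of size 3, and the vertices of any clique must share a bag in every tree decomposition; so some bag has ≥ 3 vertices and tw(G) ≥ 2. Hence tw(G) = 2 exactly.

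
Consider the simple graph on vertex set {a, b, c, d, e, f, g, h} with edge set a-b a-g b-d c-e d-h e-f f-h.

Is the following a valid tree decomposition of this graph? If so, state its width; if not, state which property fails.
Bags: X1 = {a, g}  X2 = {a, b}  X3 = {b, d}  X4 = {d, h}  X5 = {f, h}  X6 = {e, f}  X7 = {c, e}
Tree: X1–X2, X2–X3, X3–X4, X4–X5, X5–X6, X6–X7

Every vertex of G appears in some bag (union = {a, b, c, d, e, f, g, h}); every edge is covered by a bag; and for each vertex v the set of bags containing v is connected in the bag tree. The decomposition is therefore valid. The largest bag has 2 vertices, so the width is 1.

Yes; width 1.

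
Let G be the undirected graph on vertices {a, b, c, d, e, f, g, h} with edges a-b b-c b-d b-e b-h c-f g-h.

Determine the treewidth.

1

A width-1 tree decomposition is:
Bags: B1 = {g, h}  B2 = {b, h}  B3 = {b, c}  B4 = {b, d}  B5 = {c, f}  B6 = {a, b}  B7 = {b, e}
Tree: B1–B2, B2–B3, B3–B4, B3–B5, B4–B6, B2–B7
Each bag holds 2 vertices, so the decomposition has width 1, which upper-bounds the treewidth. G has an edge, so its treewidth is at least 1. The upper and lower bounds meet at 1, so that is the treewidth.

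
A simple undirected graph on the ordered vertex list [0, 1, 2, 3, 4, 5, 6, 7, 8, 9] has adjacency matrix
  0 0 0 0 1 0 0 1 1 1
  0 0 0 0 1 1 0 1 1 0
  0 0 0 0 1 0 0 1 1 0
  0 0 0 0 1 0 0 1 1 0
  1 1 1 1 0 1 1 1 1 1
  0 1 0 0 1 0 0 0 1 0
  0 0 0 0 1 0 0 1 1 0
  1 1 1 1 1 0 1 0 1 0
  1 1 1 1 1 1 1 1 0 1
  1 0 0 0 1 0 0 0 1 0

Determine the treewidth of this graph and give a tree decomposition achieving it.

Treewidth 3.
One optimal decomposition is:
Bags: B1 = {3, 4, 7, 8}  B2 = {1, 4, 7, 8}  B3 = {0, 4, 7, 8}  B4 = {1, 4, 5, 8}  B5 = {2, 4, 7, 8}  B6 = {0, 4, 8, 9}  B7 = {4, 6, 7, 8}
Tree: B1–B2, B1–B3, B2–B4, B3–B5, B3–B6, B5–B7

The largest bag has 4 vertices, giving width 3; this decomposition certifies tw(G) ≤ 3. On the other hand G contains the 4-clique {0, 4, 8, 9}. A clique must lie in a single bag of any decomposition, so no decomposition can have width below 3. Combining the bounds, tw(G) = 3.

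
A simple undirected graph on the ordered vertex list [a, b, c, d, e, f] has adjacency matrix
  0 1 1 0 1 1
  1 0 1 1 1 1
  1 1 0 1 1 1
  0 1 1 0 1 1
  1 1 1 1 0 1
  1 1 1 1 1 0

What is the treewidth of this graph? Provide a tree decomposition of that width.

Each bag holds 5 vertices, so the decomposition has width 4, which upper-bounds the treewidth. On the other hand G contains the 5-clique {b, c, d, e, f}. A clique must lie in a single bag of any decomposition, so no decomposition can have width below 4. Therefore the treewidth is 4.

Treewidth 4.
One such decomposition:
Bags: B1 = {b, c, d, e, f}  B2 = {a, b, c, e, f}
Tree: B1–B2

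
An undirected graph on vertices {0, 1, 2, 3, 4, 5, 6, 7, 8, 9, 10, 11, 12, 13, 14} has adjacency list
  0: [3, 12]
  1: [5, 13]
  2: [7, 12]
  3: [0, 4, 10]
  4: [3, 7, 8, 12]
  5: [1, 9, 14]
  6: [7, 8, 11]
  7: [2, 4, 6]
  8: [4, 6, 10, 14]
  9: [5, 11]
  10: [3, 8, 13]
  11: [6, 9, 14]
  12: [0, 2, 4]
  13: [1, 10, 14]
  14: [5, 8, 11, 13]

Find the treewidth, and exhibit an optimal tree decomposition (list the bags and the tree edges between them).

Every bag has size at most 4, so the width is 4 − 1 = 3 and tw(G) ≤ 3. For the lower bound: the 4 vertex sets {1,5,9}, {13}, {14}, {6,8,10,11} are disjoint, each induces a connected subgraph, and every pair is joined by at least one edge of G. Contracting each set to a single vertex therefore yields K_{4} as a minor, and since treewidth is minor-monotone, tw(G) ≥ tw(K_{4}) = 3. The upper and lower bounds meet at 3, so that is the treewidth.

Treewidth 3.
One such decomposition:
Bags: B1 = {1, 5, 9, 13}  B2 = {5, 9, 13, 14}  B3 = {9, 11, 13, 14}  B4 = {10, 11, 13, 14}  B5 = {8, 10, 11, 14}  B6 = {6, 8, 10, 11}  B7 = {3, 6, 8, 10}  B8 = {3, 4, 6, 8}  B9 = {3, 4, 6, 7}  B10 = {0, 3, 4, 7}  B11 = {0, 4, 7, 12}  B12 = {0, 2, 7, 12}
Tree: B1–B2, B2–B3, B3–B4, B4–B5, B5–B6, B6–B7, B7–B8, B8–B9, B9–B10, B10–B11, B11–B12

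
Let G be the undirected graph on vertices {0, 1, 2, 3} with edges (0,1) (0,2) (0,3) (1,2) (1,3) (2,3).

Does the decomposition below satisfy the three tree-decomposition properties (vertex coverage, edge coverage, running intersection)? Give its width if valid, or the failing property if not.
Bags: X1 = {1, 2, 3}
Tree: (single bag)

No — vertex 0 appears in no bag.

A tree decomposition must satisfy three properties: every vertex lies in some bag; for every edge, both endpoints lie together in some bag; and for every vertex, the bags containing it form a connected subtree. Here vertex 0 appears in no bag, so the decomposition is invalid.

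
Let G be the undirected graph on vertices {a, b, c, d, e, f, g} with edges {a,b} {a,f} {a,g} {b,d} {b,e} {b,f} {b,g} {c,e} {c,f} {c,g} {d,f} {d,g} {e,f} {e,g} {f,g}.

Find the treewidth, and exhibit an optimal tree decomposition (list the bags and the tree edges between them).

Treewidth 3.
Bags: B1 = {b, e, f, g}  B2 = {c, e, f, g}  B3 = {a, b, f, g}  B4 = {b, d, f, g}
Tree: B1–B2, B1–B3, B3–B4

Each bag holds 4 vertices, so the decomposition has width 3, which upper-bounds the treewidth. Conversely, {c, e, f, g} is a clique of size 4, and the vertices of any clique must share a bag in every tree decomposition; so some bag has ≥ 4 vertices and tw(G) ≥ 3. The upper and lower bounds meet at 3, so that is the treewidth.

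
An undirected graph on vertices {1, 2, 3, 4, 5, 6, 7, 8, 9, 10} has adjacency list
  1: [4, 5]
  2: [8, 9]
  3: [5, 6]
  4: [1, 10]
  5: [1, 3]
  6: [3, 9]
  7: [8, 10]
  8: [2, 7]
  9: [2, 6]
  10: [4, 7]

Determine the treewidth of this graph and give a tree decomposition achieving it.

Treewidth 2.
One such decomposition:
Bags: B1 = {1, 4, 10}  B2 = {1, 7, 10}  B3 = {1, 7, 8}  B4 = {1, 2, 8}  B5 = {1, 2, 9}  B6 = {1, 6, 9}  B7 = {1, 3, 6}  B8 = {1, 3, 5}
Tree: B1–B2, B2–B3, B3–B4, B4–B5, B5–B6, B6–B7, B7–B8

The largest bag has 3 vertices, giving width 2; this decomposition certifies tw(G) ≤ 2. Since 1–4–10–7–8–2–9–6–3–5–1 is a cycle in G, G is not acyclic. Forests are exactly the graphs of treewidth ≤ 1, so tw(G) ≥ 2. Therefore the treewidth is 2.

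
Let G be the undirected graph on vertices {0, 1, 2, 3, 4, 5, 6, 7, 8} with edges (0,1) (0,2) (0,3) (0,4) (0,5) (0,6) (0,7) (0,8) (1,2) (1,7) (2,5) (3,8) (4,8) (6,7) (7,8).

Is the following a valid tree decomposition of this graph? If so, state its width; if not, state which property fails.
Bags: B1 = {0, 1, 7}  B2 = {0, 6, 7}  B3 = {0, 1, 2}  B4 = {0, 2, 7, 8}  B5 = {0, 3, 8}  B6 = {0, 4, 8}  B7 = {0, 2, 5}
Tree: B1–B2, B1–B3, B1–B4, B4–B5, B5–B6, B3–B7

A tree decomposition must satisfy three properties: every vertex lies in some bag; for every edge, both endpoints lie together in some bag; and for every vertex, the bags containing it form a connected subtree. Here bags containing vertex 2 are not connected in the tree, so the decomposition is invalid.

No — bags containing vertex 2 are not connected in the tree.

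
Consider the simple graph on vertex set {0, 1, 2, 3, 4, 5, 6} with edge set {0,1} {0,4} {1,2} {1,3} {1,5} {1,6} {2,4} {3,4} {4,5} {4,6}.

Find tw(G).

A width-2 tree decomposition is:
Bags: B1 = {1, 4, 6}  B2 = {1, 3, 4}  B3 = {1, 2, 4}  B4 = {0, 1, 4}  B5 = {1, 4, 5}
Tree: B1–B2, B2–B3, B3–B4, B4–B5
The largest bag has 3 vertices, giving width 2; this decomposition certifies tw(G) ≤ 2. The edges 4–6–1–3–4 form a cycle, so G is not a tree and its treewidth is at least 2. The upper and lower bounds meet at 2, so that is the treewidth.

2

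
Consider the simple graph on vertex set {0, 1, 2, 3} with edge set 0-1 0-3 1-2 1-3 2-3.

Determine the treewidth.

2

A width-2 tree decomposition is:
Bags: B1 = {0, 1, 3}  B2 = {1, 2, 3}
Tree: B1–B2
Each bag holds 3 vertices, so the decomposition has width 2, which upper-bounds the treewidth. Conversely, {0, 1, 3} is a clique of size 3, and the vertices of any clique must share a bag in every tree decomposition; so some bag has ≥ 3 vertices and tw(G) ≥ 2. Hence tw(G) = 2 exactly.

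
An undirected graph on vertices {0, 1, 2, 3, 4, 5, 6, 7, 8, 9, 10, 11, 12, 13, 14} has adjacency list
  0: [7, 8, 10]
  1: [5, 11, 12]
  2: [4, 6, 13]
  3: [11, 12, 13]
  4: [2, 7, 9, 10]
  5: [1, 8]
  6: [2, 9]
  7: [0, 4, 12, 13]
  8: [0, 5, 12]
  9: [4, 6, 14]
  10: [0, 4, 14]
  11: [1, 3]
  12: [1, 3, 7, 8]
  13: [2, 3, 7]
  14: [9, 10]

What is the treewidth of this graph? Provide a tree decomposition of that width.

Treewidth 3.
One such decomposition:
Bags: B1 = {1, 5, 8, 11}  B2 = {1, 8, 11, 12}  B3 = {3, 8, 11, 12}  B4 = {0, 3, 8, 12}  B5 = {0, 3, 7, 12}  B6 = {0, 3, 7, 13}  B7 = {0, 7, 10, 13}  B8 = {4, 7, 10, 13}  B9 = {2, 4, 10, 13}  B10 = {2, 4, 10, 14}  B11 = {2, 4, 9, 14}  B12 = {2, 6, 9, 14}
Tree: B1–B2, B2–B3, B3–B4, B4–B5, B5–B6, B6–B7, B7–B8, B8–B9, B9–B10, B10–B11, B11–B12

Each bag holds 4 vertices, so the decomposition has width 3, which upper-bounds the treewidth. For the lower bound: the 4 vertex sets {1,5,11}, {8}, {12}, {0,3,7,13} are disjoint, each induces a connected subgraph, and every pair is joined by at least one edge of G. Contracting each set to a single vertex therefore yields K_{4} as a minor, and since treewidth is minor-monotone, tw(G) ≥ tw(K_{4}) = 3. Combining the bounds, tw(G) = 3.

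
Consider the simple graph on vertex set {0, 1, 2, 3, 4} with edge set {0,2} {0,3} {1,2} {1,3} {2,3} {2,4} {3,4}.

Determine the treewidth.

A width-2 tree decomposition is:
Bags: B1 = {0, 2, 3}  B2 = {1, 2, 3}  B3 = {2, 3, 4}
Tree: B1–B2, B1–B3
Each bag holds 3 vertices, so the decomposition has width 2, which upper-bounds the treewidth. For the lower bound, the 3 vertices {0, 2, 3} are pairwise adjacent, and any tree decomposition puts a clique entirely inside one bag — forcing width ≥ 2. Therefore the treewidth is 2.

2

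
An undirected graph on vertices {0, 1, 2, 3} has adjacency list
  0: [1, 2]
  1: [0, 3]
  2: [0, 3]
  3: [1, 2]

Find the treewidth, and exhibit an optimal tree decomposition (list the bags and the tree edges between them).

Each bag holds 3 vertices, so the decomposition has width 2, which upper-bounds the treewidth. Since 2–3–1–0–2 is a cycle in G, G is not acyclic. Forests are exactly the graphs of treewidth ≤ 1, so tw(G) ≥ 2. Hence tw(G) = 2 exactly.

Treewidth 2.
Bags: B1 = {1, 2, 3}  B2 = {0, 1, 2}
Tree: B1–B2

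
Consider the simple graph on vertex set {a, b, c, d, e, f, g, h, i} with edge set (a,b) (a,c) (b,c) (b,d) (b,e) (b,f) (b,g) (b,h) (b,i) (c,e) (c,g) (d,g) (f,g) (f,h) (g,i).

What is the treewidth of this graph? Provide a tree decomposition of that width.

Every bag has size at most 3, so the width is 3 − 1 = 2 and tw(G) ≤ 2. For the lower bound, the 3 vertices {b, d, g} are pairwise adjacent, and any tree decomposition puts a clique entirely inside one bag — forcing width ≥ 2. The upper and lower bounds meet at 2, so that is the treewidth.

Treewidth 2.
Bags: B1 = {b, g, i}  B2 = {b, f, g}  B3 = {b, d, g}  B4 = {b, c, g}  B5 = {b, f, h}  B6 = {b, c, e}  B7 = {a, b, c}
Tree: B1–B2, B2–B3, B2–B4, B2–B5, B4–B6, B4–B7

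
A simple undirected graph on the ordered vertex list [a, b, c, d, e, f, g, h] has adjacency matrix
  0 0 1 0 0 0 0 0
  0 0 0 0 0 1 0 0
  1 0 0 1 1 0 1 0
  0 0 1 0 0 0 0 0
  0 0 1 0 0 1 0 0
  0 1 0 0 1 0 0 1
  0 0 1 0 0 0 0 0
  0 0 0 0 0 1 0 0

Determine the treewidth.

A width-1 tree decomposition is:
Bags: B1 = {c, g}  B2 = {c, e}  B3 = {a, c}  B4 = {e, f}  B5 = {f, h}  B6 = {c, d}  B7 = {b, f}
Tree: B1–B2, B1–B3, B2–B4, B4–B5, B3–B6, B5–B7
The largest bag has 2 vertices, giving width 1; this decomposition certifies tw(G) ≤ 1. Any graph with an edge has treewidth ≥ 1, and G has the edge c–g. Combining the bounds, tw(G) = 1.

1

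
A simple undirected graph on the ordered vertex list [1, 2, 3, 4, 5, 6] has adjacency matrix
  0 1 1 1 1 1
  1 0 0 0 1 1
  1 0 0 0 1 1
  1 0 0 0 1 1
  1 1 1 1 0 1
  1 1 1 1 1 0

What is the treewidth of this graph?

3

A width-3 tree decomposition is:
Bags: B1 = {1, 3, 5, 6}  B2 = {1, 2, 5, 6}  B3 = {1, 4, 5, 6}
Tree: B1–B2, B2–B3
Every bag has size at most 4, so the width is 4 − 1 = 3 and tw(G) ≤ 3. Conversely, {1, 2, 5, 6} is a clique of size 4, and the vertices of any clique must share a bag in every tree decomposition; so some bag has ≥ 4 vertices and tw(G) ≥ 3. Combining the bounds, tw(G) = 3.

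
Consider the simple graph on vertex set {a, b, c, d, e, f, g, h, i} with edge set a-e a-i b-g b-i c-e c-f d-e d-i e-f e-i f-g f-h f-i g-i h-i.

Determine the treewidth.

A width-2 tree decomposition is:
Bags: B1 = {f, g, i}  B2 = {e, f, i}  B3 = {b, g, i}  B4 = {f, h, i}  B5 = {a, e, i}  B6 = {c, e, f}  B7 = {d, e, i}
Tree: B1–B2, B1–B3, B1–B4, B2–B5, B2–B6, B2–B7
Every bag has size at most 3, so the width is 3 − 1 = 2 and tw(G) ≤ 2. Conversely, {c, e, f} is a clique of size 3, and the vertices of any clique must share a bag in every tree decomposition; so some bag has ≥ 3 vertices and tw(G) ≥ 2. Therefore the treewidth is 2.

2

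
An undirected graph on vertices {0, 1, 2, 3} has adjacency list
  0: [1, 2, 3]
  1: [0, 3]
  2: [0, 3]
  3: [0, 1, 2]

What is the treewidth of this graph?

2

A width-2 tree decomposition is:
Bags: B1 = {0, 1, 3}  B2 = {0, 2, 3}
Tree: B1–B2
Every bag has size at most 3, so the width is 3 − 1 = 2 and tw(G) ≤ 2. Conversely, {0, 1, 3} is a clique of size 3, and the vertices of any clique must share a bag in every tree decomposition; so some bag has ≥ 3 vertices and tw(G) ≥ 2. The upper and lower bounds meet at 2, so that is the treewidth.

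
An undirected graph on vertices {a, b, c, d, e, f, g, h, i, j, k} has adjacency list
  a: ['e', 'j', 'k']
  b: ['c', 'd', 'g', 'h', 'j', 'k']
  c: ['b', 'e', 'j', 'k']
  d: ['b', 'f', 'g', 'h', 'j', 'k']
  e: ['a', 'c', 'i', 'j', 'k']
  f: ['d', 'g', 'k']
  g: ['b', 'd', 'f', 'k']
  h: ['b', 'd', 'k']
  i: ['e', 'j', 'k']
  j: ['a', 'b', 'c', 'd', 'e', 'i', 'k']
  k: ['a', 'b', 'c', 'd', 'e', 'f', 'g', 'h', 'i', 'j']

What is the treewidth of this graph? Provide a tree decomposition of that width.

Treewidth 3.
One optimal decomposition is:
Bags: B1 = {b, d, j, k}  B2 = {b, c, j, k}  B3 = {c, e, j, k}  B4 = {e, i, j, k}  B5 = {b, d, h, k}  B6 = {a, e, j, k}  B7 = {b, d, g, k}  B8 = {d, f, g, k}
Tree: B1–B2, B2–B3, B3–B4, B1–B5, B3–B6, B1–B7, B7–B8

Every bag has size at most 4, so the width is 4 − 1 = 3 and tw(G) ≤ 3. On the other hand G contains the 4-clique {d, f, g, k}. A clique must lie in a single bag of any decomposition, so no decomposition can have width below 3. The upper and lower bounds meet at 3, so that is the treewidth.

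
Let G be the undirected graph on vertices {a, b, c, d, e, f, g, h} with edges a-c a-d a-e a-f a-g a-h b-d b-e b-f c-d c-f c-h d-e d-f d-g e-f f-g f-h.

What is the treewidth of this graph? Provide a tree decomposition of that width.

Each bag holds 4 vertices, so the decomposition has width 3, which upper-bounds the treewidth. On the other hand G contains the 4-clique {a, d, f, g}. A clique must lie in a single bag of any decomposition, so no decomposition can have width below 3. Therefore the treewidth is 3.

Treewidth 3.
One optimal decomposition is:
Bags: B1 = {a, c, d, f}  B2 = {a, d, e, f}  B3 = {b, d, e, f}  B4 = {a, c, f, h}  B5 = {a, d, f, g}
Tree: B1–B2, B2–B3, B1–B4, B2–B5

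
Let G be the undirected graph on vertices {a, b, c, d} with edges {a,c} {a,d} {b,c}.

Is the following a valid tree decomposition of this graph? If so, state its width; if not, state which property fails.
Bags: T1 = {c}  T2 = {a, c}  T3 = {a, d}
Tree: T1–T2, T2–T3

A tree decomposition must satisfy three properties: every vertex lies in some bag; for every edge, both endpoints lie together in some bag; and for every vertex, the bags containing it form a connected subtree. Here vertex b appears in no bag, so the decomposition is invalid.

No — vertex b appears in no bag.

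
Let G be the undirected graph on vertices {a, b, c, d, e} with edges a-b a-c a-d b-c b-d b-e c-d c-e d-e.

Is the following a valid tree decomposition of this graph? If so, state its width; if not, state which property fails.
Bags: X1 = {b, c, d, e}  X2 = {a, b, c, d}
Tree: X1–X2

Yes; width 3.

Vertex coverage: the bags together contain {a, b, c, d, e}, the full vertex set. Edge coverage: each edge of G has both endpoints in at least one bag. Running intersection: for every vertex, the bags containing it form a connected subtree. All three properties hold, so this is a valid tree decomposition of width max|bag| − 1 = 3, and hence tw(G) ≤ 3.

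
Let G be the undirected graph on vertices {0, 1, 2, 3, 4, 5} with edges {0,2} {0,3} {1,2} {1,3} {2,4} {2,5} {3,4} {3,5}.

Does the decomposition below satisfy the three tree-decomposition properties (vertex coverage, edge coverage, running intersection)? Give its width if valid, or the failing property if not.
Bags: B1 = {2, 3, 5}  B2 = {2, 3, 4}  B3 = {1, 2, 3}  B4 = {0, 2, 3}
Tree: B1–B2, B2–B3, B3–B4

Yes; width 2.

Checking the three conditions: (i) the bags cover all of {0, 1, 2, 3, 4, 5}; (ii) for each edge, some bag contains both endpoints; (iii) the bags containing any fixed vertex form a subtree. All hold, so the decomposition is valid with width 3 − 1 = 2.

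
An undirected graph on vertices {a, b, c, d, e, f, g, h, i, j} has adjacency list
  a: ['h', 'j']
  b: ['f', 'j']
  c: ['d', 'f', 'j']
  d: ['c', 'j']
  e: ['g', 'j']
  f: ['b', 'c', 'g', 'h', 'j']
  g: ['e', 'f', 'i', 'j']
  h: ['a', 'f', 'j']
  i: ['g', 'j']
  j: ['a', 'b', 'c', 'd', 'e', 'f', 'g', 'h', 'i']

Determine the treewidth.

2

A width-2 tree decomposition is:
Bags: B1 = {b, f, j}  B2 = {f, h, j}  B3 = {c, f, j}  B4 = {f, g, j}  B5 = {c, d, j}  B6 = {g, i, j}  B7 = {a, h, j}  B8 = {e, g, j}
Tree: B1–B2, B2–B3, B1–B4, B3–B5, B4–B6, B2–B7, B6–B8
Every bag has size at most 3, so the width is 3 − 1 = 2 and tw(G) ≤ 2. For the lower bound, the 3 vertices {c, d, j} are pairwise adjacent, and any tree decomposition puts a clique entirely inside one bag — forcing width ≥ 2. Combining the bounds, tw(G) = 2.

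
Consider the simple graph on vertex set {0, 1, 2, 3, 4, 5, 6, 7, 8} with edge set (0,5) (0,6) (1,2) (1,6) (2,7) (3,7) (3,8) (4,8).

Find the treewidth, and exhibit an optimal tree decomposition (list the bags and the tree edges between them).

The largest bag has 2 vertices, giving width 1; this decomposition certifies tw(G) ≤ 1. Since G has at least one edge (e.g. 5–0), it is not an edgeless graph, so tw(G) ≥ 1. Therefore the treewidth is 1.

Treewidth 1.
Bags: B1 = {0, 5}  B2 = {0, 6}  B3 = {1, 6}  B4 = {1, 2}  B5 = {2, 7}  B6 = {3, 7}  B7 = {3, 8}  B8 = {4, 8}
Tree: B1–B2, B2–B3, B3–B4, B4–B5, B5–B6, B6–B7, B7–B8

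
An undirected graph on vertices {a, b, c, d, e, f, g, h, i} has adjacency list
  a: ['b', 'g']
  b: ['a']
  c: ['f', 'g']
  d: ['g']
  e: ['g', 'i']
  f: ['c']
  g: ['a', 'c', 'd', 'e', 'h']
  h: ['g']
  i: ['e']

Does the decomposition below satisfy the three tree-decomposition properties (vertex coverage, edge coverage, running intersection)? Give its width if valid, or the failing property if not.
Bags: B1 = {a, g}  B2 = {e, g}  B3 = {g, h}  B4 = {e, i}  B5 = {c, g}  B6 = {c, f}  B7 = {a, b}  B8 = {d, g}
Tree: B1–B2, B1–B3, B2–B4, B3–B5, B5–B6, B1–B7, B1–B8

Yes; width 1.

Vertex coverage: the bags together contain {a, b, c, d, e, f, g, h, i}, the full vertex set. Edge coverage: each edge of G has both endpoints in at least one bag. Running intersection: for every vertex, the bags containing it form a connected subtree. All three properties hold, so this is a valid tree decomposition of width max|bag| − 1 = 1, and hence tw(G) ≤ 1.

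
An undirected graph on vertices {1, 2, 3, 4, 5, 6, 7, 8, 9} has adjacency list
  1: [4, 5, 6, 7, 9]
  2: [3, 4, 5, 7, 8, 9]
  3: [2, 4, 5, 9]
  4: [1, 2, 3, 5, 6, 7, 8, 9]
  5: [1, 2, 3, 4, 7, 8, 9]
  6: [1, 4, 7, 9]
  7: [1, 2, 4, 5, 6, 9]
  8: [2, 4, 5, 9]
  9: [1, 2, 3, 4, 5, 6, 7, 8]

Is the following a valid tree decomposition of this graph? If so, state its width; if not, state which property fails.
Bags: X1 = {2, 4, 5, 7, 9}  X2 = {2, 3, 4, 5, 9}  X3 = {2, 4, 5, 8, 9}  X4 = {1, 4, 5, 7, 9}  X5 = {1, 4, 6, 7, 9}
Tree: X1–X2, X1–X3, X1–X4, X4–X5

Yes; width 4.

Vertex coverage: the bags together contain {1, 2, 3, 4, 5, 6, 7, 8, 9}, the full vertex set. Edge coverage: each edge of G has both endpoints in at least one bag. Running intersection: for every vertex, the bags containing it form a connected subtree. All three properties hold, so this is a valid tree decomposition of width max|bag| − 1 = 4, and hence tw(G) ≤ 4.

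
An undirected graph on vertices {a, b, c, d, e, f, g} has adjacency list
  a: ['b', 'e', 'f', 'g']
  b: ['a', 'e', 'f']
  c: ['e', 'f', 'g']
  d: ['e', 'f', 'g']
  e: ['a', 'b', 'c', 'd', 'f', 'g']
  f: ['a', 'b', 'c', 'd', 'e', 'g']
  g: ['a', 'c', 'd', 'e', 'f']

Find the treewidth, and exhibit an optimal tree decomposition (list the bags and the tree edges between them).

The largest bag has 4 vertices, giving width 3; this decomposition certifies tw(G) ≤ 3. For the lower bound, the 4 vertices {d, e, f, g} are pairwise adjacent, and any tree decomposition puts a clique entirely inside one bag — forcing width ≥ 3. The upper and lower bounds meet at 3, so that is the treewidth.

Treewidth 3.
One such decomposition:
Bags: B1 = {c, e, f, g}  B2 = {a, e, f, g}  B3 = {d, e, f, g}  B4 = {a, b, e, f}
Tree: B1–B2, B1–B3, B2–B4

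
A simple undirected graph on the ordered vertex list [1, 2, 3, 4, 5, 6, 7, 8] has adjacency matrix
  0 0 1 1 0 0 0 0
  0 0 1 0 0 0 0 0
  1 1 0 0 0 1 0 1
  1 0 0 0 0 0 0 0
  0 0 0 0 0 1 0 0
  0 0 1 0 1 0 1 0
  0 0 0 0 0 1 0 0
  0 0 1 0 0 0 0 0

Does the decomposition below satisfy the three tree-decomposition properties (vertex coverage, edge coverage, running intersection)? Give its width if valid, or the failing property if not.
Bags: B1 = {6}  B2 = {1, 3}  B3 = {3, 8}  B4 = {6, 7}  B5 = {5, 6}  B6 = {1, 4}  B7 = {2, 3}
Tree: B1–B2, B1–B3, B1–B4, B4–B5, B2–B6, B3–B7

A tree decomposition must satisfy three properties: every vertex lies in some bag; for every edge, both endpoints lie together in some bag; and for every vertex, the bags containing it form a connected subtree. Here edge (3,6) lies in no bag, so the decomposition is invalid.

No — edge (3,6) lies in no bag.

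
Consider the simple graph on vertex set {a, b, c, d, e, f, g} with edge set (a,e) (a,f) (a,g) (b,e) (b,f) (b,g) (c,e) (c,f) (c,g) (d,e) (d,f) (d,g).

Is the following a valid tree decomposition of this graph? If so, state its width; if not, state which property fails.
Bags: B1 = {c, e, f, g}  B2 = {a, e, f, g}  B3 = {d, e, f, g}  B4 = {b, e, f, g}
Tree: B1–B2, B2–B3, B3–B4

Yes; width 3.

Vertex coverage: the bags together contain {a, b, c, d, e, f, g}, the full vertex set. Edge coverage: each edge of G has both endpoints in at least one bag. Running intersection: for every vertex, the bags containing it form a connected subtree. All three properties hold, so this is a valid tree decomposition of width max|bag| − 1 = 3, and hence tw(G) ≤ 3.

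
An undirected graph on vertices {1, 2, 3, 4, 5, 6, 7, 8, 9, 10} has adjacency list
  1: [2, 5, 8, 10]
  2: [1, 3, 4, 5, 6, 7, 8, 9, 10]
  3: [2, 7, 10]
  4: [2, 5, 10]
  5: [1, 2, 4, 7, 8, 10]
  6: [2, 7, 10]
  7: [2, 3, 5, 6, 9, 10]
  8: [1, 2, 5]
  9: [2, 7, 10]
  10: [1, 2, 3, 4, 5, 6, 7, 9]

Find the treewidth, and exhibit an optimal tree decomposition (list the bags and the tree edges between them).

The largest bag has 4 vertices, giving width 3; this decomposition certifies tw(G) ≤ 3. For the lower bound, the 4 vertices {1, 2, 5, 8} are pairwise adjacent, and any tree decomposition puts a clique entirely inside one bag — forcing width ≥ 3. Combining the bounds, tw(G) = 3.

Treewidth 3.
One optimal decomposition is:
Bags: B1 = {2, 5, 7, 10}  B2 = {1, 2, 5, 10}  B3 = {2, 7, 9, 10}  B4 = {1, 2, 5, 8}  B5 = {2, 6, 7, 10}  B6 = {2, 4, 5, 10}  B7 = {2, 3, 7, 10}
Tree: B1–B2, B1–B3, B2–B4, B1–B5, B2–B6, B3–B7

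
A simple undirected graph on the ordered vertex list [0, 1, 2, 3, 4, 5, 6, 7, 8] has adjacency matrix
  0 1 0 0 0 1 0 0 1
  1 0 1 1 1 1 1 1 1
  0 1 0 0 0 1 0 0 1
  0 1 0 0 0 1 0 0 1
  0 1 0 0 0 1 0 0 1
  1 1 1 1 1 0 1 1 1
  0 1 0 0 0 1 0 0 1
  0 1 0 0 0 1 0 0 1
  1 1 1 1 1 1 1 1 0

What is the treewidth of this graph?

A width-3 tree decomposition is:
Bags: B1 = {0, 1, 5, 8}  B2 = {1, 4, 5, 8}  B3 = {1, 3, 5, 8}  B4 = {1, 5, 6, 8}  B5 = {1, 2, 5, 8}  B6 = {1, 5, 7, 8}
Tree: B1–B2, B1–B3, B2–B4, B1–B5, B1–B6
The largest bag has 4 vertices, giving width 3; this decomposition certifies tw(G) ≤ 3. For the lower bound, the 4 vertices {0, 1, 5, 8} are pairwise adjacent, and any tree decomposition puts a clique entirely inside one bag — forcing width ≥ 3. Hence tw(G) = 3 exactly.

3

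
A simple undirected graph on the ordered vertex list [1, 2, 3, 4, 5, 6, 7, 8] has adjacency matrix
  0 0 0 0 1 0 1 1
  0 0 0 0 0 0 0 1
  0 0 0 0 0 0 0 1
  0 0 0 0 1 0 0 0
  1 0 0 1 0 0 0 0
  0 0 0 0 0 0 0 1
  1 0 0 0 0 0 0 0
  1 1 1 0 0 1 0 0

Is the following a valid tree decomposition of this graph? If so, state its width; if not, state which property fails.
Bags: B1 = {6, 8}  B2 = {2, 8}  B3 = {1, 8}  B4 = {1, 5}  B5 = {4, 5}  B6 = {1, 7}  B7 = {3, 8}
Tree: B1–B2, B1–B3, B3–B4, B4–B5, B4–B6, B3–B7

Yes; width 1.

Checking the three conditions: (i) the bags cover all of {1, 2, 3, 4, 5, 6, 7, 8}; (ii) for each edge, some bag contains both endpoints; (iii) the bags containing any fixed vertex form a subtree. All hold, so the decomposition is valid with width 2 − 1 = 1.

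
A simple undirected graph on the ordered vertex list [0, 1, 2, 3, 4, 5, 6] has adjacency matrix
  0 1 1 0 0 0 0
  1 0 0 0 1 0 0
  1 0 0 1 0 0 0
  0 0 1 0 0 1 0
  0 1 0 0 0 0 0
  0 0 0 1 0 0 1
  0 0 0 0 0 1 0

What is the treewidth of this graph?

1

A width-1 tree decomposition is:
Bags: B1 = {5, 6}  B2 = {3, 5}  B3 = {2, 3}  B4 = {0, 2}  B5 = {0, 1}  B6 = {1, 4}
Tree: B1–B2, B2–B3, B3–B4, B4–B5, B5–B6
The largest bag has 2 vertices, giving width 1; this decomposition certifies tw(G) ≤ 1. G has an edge, so its treewidth is at least 1. Hence tw(G) = 1 exactly.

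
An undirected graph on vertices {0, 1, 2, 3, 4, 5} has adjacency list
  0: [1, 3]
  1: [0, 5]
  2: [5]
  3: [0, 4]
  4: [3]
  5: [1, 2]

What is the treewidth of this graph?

1

A width-1 tree decomposition is:
Bags: B1 = {3, 4}  B2 = {0, 3}  B3 = {0, 1}  B4 = {1, 5}  B5 = {2, 5}
Tree: B1–B2, B2–B3, B3–B4, B4–B5
The largest bag has 2 vertices, giving width 1; this decomposition certifies tw(G) ≤ 1. G has an edge, so its treewidth is at least 1. Hence tw(G) = 1 exactly.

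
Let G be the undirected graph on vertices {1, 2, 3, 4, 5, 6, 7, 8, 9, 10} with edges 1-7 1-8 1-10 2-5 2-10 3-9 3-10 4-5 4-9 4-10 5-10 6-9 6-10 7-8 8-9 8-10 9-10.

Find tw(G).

2

A width-2 tree decomposition is:
Bags: B1 = {8, 9, 10}  B2 = {3, 9, 10}  B3 = {1, 8, 10}  B4 = {6, 9, 10}  B5 = {4, 9, 10}  B6 = {4, 5, 10}  B7 = {1, 7, 8}  B8 = {2, 5, 10}
Tree: B1–B2, B1–B3, B2–B4, B1–B5, B5–B6, B3–B7, B6–B8
Every bag has size at most 3, so the width is 3 − 1 = 2 and tw(G) ≤ 2. Conversely, {1, 8, 10} is a clique of size 3, and the vertices of any clique must share a bag in every tree decomposition; so some bag has ≥ 3 vertices and tw(G) ≥ 2. Combining the bounds, tw(G) = 2.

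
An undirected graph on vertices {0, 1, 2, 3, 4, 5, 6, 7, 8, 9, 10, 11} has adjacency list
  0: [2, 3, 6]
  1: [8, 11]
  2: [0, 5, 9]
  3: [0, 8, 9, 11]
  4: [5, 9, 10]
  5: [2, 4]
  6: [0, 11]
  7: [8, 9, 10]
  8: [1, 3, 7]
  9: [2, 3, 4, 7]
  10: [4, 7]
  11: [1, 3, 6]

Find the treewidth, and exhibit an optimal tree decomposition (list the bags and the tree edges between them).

Every bag has size at most 4, so the width is 4 − 1 = 3 and tw(G) ≤ 3. For the lower bound: the 4 vertex sets {1,6,11}, {0}, {3}, {2,7,8,9} are disjoint, each induces a connected subgraph, and every pair is joined by at least one edge of G. Contracting each set to a single vertex therefore yields K_{4} as a minor, and since treewidth is minor-monotone, tw(G) ≥ tw(K_{4}) = 3. The upper and lower bounds meet at 3, so that is the treewidth.

Treewidth 3.
One optimal decomposition is:
Bags: B1 = {0, 1, 6, 11}  B2 = {0, 1, 3, 11}  B3 = {0, 1, 3, 8}  B4 = {0, 2, 3, 8}  B5 = {2, 3, 8, 9}  B6 = {2, 7, 8, 9}  B7 = {2, 5, 7, 9}  B8 = {4, 5, 7, 9}  B9 = {4, 5, 7, 10}
Tree: B1–B2, B2–B3, B3–B4, B4–B5, B5–B6, B6–B7, B7–B8, B8–B9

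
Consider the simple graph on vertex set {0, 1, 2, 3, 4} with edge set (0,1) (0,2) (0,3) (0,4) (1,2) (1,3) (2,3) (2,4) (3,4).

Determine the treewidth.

3

A width-3 tree decomposition is:
Bags: B1 = {0, 1, 2, 3}  B2 = {0, 2, 3, 4}
Tree: B1–B2
The largest bag has 4 vertices, giving width 3; this decomposition certifies tw(G) ≤ 3. On the other hand G contains the 4-clique {0, 1, 2, 3}. A clique must lie in a single bag of any decomposition, so no decomposition can have width below 3. Therefore the treewidth is 3.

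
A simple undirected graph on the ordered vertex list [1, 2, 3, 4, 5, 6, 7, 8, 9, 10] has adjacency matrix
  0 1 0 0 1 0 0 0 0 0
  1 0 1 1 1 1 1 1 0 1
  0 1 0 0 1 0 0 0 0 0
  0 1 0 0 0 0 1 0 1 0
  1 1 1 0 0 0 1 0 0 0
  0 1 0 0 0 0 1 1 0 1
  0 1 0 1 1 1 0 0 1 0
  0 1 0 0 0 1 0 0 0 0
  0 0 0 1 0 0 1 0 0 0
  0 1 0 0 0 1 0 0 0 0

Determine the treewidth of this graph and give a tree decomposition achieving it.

Treewidth 2.
Bags: B1 = {2, 5, 7}  B2 = {1, 2, 5}  B3 = {2, 4, 7}  B4 = {2, 6, 7}  B5 = {2, 6, 10}  B6 = {2, 3, 5}  B7 = {4, 7, 9}  B8 = {2, 6, 8}
Tree: B1–B2, B1–B3, B3–B4, B4–B5, B1–B6, B3–B7, B5–B8

Every bag has size at most 3, so the width is 3 − 1 = 2 and tw(G) ≤ 2. On the other hand G contains the 3-clique {4, 7, 9}. A clique must lie in a single bag of any decomposition, so no decomposition can have width below 2. The upper and lower bounds meet at 2, so that is the treewidth.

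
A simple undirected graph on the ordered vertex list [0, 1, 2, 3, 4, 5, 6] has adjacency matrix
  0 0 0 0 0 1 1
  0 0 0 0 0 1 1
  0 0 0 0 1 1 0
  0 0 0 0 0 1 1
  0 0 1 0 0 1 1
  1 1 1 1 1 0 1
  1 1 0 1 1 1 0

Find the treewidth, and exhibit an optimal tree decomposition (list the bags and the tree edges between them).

Treewidth 2.
Bags: B1 = {2, 4, 5}  B2 = {4, 5, 6}  B3 = {3, 5, 6}  B4 = {0, 5, 6}  B5 = {1, 5, 6}
Tree: B1–B2, B2–B3, B3–B4, B3–B5

Each bag holds 3 vertices, so the decomposition has width 2, which upper-bounds the treewidth. Conversely, {2, 4, 5} is a clique of size 3, and the vertices of any clique must share a bag in every tree decomposition; so some bag has ≥ 3 vertices and tw(G) ≥ 2. The upper and lower bounds meet at 2, so that is the treewidth.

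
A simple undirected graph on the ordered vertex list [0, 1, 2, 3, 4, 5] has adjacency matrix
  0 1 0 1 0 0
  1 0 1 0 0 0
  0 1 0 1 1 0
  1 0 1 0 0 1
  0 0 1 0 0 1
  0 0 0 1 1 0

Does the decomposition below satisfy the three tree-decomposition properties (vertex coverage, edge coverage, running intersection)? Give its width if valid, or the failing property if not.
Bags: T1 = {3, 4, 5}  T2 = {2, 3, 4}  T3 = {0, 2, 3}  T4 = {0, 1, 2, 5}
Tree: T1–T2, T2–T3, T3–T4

A tree decomposition must satisfy three properties: every vertex lies in some bag; for every edge, both endpoints lie together in some bag; and for every vertex, the bags containing it form a connected subtree. Here bags containing vertex 5 are not connected in the tree, so the decomposition is invalid.

No — bags containing vertex 5 are not connected in the tree.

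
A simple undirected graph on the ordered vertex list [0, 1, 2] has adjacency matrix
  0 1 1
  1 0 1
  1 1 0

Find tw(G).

A width-2 tree decomposition is:
Bags: B1 = {0, 1, 2}
Tree: (single bag)
A single bag containing all 3 vertices is trivially a valid decomposition of width 2. Conversely, {0, 1, 2} is a clique of size 3, and the vertices of any clique must share a bag in every tree decomposition; so some bag has ≥ 3 vertices and tw(G) ≥ 2. The upper and lower bounds meet at 2, so that is the treewidth.

2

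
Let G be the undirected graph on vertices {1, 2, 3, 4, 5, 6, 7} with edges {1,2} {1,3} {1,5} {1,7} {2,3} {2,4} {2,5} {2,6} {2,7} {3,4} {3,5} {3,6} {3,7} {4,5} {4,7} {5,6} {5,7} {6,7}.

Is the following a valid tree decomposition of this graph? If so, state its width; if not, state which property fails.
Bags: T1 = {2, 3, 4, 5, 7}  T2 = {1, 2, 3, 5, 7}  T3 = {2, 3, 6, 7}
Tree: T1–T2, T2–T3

No — edge (5,6) lies in no bag.

A tree decomposition must satisfy three properties: every vertex lies in some bag; for every edge, both endpoints lie together in some bag; and for every vertex, the bags containing it form a connected subtree. Here edge (5,6) lies in no bag, so the decomposition is invalid.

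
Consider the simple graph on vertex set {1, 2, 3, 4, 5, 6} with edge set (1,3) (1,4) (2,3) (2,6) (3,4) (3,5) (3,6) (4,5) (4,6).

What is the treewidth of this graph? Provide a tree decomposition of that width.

Treewidth 2.
One such decomposition:
Bags: B1 = {2, 3, 6}  B2 = {3, 4, 6}  B3 = {3, 4, 5}  B4 = {1, 3, 4}
Tree: B1–B2, B2–B3, B3–B4

Each bag holds 3 vertices, so the decomposition has width 2, which upper-bounds the treewidth. On the other hand G contains the 3-clique {2, 3, 6}. A clique must lie in a single bag of any decomposition, so no decomposition can have width below 2. Therefore the treewidth is 2.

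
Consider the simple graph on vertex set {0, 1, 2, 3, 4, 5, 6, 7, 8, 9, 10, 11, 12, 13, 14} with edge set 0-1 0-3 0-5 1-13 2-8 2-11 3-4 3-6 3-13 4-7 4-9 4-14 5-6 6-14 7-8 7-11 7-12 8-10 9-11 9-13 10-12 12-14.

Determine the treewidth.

3

A width-3 tree decomposition is:
Bags: B1 = {2, 8, 10, 11}  B2 = {7, 8, 10, 11}  B3 = {7, 10, 11, 12}  B4 = {7, 9, 11, 12}  B5 = {4, 7, 9, 12}  B6 = {4, 9, 12, 14}  B7 = {4, 9, 13, 14}  B8 = {3, 4, 13, 14}  B9 = {3, 6, 13, 14}  B10 = {1, 3, 6, 13}  B11 = {0, 1, 3, 6}  B12 = {0, 1, 5, 6}
Tree: B1–B2, B2–B3, B3–B4, B4–B5, B5–B6, B6–B7, B7–B8, B8–B9, B9–B10, B10–B11, B11–B12
Every bag has size at most 4, so the width is 4 − 1 = 3 and tw(G) ≤ 3. For the lower bound: the 4 vertex sets {2,8,10}, {11}, {7}, {4,9,12,14} are disjoint, each induces a connected subgraph, and every pair is joined by at least one edge of G. Contracting each set to a single vertex therefore yields K_{4} as a minor, and since treewidth is minor-monotone, tw(G) ≥ tw(K_{4}) = 3. Therefore the treewidth is 3.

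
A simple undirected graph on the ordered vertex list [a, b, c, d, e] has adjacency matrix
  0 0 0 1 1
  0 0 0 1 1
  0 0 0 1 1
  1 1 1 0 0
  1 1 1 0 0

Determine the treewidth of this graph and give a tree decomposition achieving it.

Each bag holds 3 vertices, so the decomposition has width 2, which upper-bounds the treewidth. Since e–b–d–c–e is a cycle in G, G is not acyclic. Forests are exactly the graphs of treewidth ≤ 1, so tw(G) ≥ 2. Combining the bounds, tw(G) = 2.

Treewidth 2.
One optimal decomposition is:
Bags: B1 = {b, d, e}  B2 = {c, d, e}  B3 = {a, d, e}
Tree: B1–B2, B2–B3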